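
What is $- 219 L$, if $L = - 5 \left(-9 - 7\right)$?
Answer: $-17520$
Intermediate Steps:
$L = 80$ ($L = \left(-5\right) \left(-16\right) = 80$)
$- 219 L = \left(-219\right) 80 = -17520$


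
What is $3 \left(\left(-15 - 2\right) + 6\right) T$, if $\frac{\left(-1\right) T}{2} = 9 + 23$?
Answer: $2112$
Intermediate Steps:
$T = -64$ ($T = - 2 \left(9 + 23\right) = \left(-2\right) 32 = -64$)
$3 \left(\left(-15 - 2\right) + 6\right) T = 3 \left(\left(-15 - 2\right) + 6\right) \left(-64\right) = 3 \left(-17 + 6\right) \left(-64\right) = 3 \left(-11\right) \left(-64\right) = \left(-33\right) \left(-64\right) = 2112$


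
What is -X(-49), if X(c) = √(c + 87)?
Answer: -√38 ≈ -6.1644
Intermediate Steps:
X(c) = √(87 + c)
-X(-49) = -√(87 - 49) = -√38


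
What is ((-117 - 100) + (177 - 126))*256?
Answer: -42496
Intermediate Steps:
((-117 - 100) + (177 - 126))*256 = (-217 + 51)*256 = -166*256 = -42496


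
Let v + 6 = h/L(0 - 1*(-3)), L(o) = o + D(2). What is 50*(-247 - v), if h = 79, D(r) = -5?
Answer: -10075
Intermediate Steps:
L(o) = -5 + o (L(o) = o - 5 = -5 + o)
v = -91/2 (v = -6 + 79/(-5 + (0 - 1*(-3))) = -6 + 79/(-5 + (0 + 3)) = -6 + 79/(-5 + 3) = -6 + 79/(-2) = -6 + 79*(-1/2) = -6 - 79/2 = -91/2 ≈ -45.500)
50*(-247 - v) = 50*(-247 - 1*(-91/2)) = 50*(-247 + 91/2) = 50*(-403/2) = -10075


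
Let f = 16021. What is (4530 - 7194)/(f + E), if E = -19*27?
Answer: -666/3877 ≈ -0.17178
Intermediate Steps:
E = -513
(4530 - 7194)/(f + E) = (4530 - 7194)/(16021 - 513) = -2664/15508 = -2664*1/15508 = -666/3877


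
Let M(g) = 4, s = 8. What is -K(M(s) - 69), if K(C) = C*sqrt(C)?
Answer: 65*I*sqrt(65) ≈ 524.05*I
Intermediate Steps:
K(C) = C**(3/2)
-K(M(s) - 69) = -(4 - 69)**(3/2) = -(-65)**(3/2) = -(-65)*I*sqrt(65) = 65*I*sqrt(65)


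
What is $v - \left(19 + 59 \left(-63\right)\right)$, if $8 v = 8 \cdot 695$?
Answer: $4393$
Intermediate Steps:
$v = 695$ ($v = \frac{8 \cdot 695}{8} = \frac{1}{8} \cdot 5560 = 695$)
$v - \left(19 + 59 \left(-63\right)\right) = 695 - \left(19 + 59 \left(-63\right)\right) = 695 - \left(19 - 3717\right) = 695 - -3698 = 695 + 3698 = 4393$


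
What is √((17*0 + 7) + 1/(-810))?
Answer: √56690/90 ≈ 2.6455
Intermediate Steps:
√((17*0 + 7) + 1/(-810)) = √((0 + 7) - 1/810) = √(7 - 1/810) = √(5669/810) = √56690/90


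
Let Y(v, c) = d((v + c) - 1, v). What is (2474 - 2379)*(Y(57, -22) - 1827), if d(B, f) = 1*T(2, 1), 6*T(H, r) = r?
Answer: -1041295/6 ≈ -1.7355e+5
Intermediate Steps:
T(H, r) = r/6
d(B, f) = ⅙ (d(B, f) = 1*((⅙)*1) = 1*(⅙) = ⅙)
Y(v, c) = ⅙
(2474 - 2379)*(Y(57, -22) - 1827) = (2474 - 2379)*(⅙ - 1827) = 95*(-10961/6) = -1041295/6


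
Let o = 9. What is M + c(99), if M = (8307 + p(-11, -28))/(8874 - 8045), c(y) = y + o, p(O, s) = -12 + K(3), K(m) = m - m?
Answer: 97827/829 ≈ 118.01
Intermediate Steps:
K(m) = 0
p(O, s) = -12 (p(O, s) = -12 + 0 = -12)
c(y) = 9 + y (c(y) = y + 9 = 9 + y)
M = 8295/829 (M = (8307 - 12)/(8874 - 8045) = 8295/829 ≈ 10.006)
M + c(99) = 8295/829 + (9 + 99) = 8295/829 + 108 = 97827/829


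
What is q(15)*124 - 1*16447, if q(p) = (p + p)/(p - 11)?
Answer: -15517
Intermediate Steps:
q(p) = 2*p/(-11 + p) (q(p) = (2*p)/(-11 + p) = 2*p/(-11 + p))
q(15)*124 - 1*16447 = (2*15/(-11 + 15))*124 - 1*16447 = (2*15/4)*124 - 16447 = (2*15*(¼))*124 - 16447 = (15/2)*124 - 16447 = 930 - 16447 = -15517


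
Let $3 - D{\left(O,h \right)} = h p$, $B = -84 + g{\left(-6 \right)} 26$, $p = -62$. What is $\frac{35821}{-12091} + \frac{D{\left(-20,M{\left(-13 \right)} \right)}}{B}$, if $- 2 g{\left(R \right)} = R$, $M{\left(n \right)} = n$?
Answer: $\frac{84019}{642} \approx 130.87$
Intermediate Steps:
$g{\left(R \right)} = - \frac{R}{2}$
$B = -6$ ($B = -84 + \left(- \frac{1}{2}\right) \left(-6\right) 26 = -84 + 3 \cdot 26 = -84 + 78 = -6$)
$D{\left(O,h \right)} = 3 + 62 h$ ($D{\left(O,h \right)} = 3 - h \left(-62\right) = 3 - - 62 h = 3 + 62 h$)
$\frac{35821}{-12091} + \frac{D{\left(-20,M{\left(-13 \right)} \right)}}{B} = \frac{35821}{-12091} + \frac{3 + 62 \left(-13\right)}{-6} = 35821 \left(- \frac{1}{12091}\right) + \left(3 - 806\right) \left(- \frac{1}{6}\right) = - \frac{317}{107} - - \frac{803}{6} = - \frac{317}{107} + \frac{803}{6} = \frac{84019}{642}$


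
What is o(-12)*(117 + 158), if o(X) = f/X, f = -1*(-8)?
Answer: -550/3 ≈ -183.33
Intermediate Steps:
f = 8
o(X) = 8/X
o(-12)*(117 + 158) = (8/(-12))*(117 + 158) = (8*(-1/12))*275 = -2/3*275 = -550/3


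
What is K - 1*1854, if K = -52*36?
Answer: -3726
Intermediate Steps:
K = -1872
K - 1*1854 = -1872 - 1*1854 = -1872 - 1854 = -3726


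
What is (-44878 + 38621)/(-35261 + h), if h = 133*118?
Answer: 6257/19567 ≈ 0.31977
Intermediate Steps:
h = 15694
(-44878 + 38621)/(-35261 + h) = (-44878 + 38621)/(-35261 + 15694) = -6257/(-19567) = -6257*(-1/19567) = 6257/19567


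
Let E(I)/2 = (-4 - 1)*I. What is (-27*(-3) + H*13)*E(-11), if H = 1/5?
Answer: 9196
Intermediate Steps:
H = ⅕ ≈ 0.20000
E(I) = -10*I (E(I) = 2*((-4 - 1)*I) = 2*(-5*I) = -10*I)
(-27*(-3) + H*13)*E(-11) = (-27*(-3) + (⅕)*13)*(-10*(-11)) = (81 + 13/5)*110 = (418/5)*110 = 9196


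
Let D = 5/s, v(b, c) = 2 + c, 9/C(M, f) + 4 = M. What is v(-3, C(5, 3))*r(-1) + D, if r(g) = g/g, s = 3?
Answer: 38/3 ≈ 12.667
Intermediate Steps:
C(M, f) = 9/(-4 + M)
r(g) = 1
D = 5/3 ≈ 1.6667
v(-3, C(5, 3))*r(-1) + D = (2 + 9/(-4 + 5))*1 + 5/3 = (2 + 9/1)*1 + 5/3 = (2 + 9*1)*1 + 5/3 = (2 + 9)*1 + 5/3 = 11*1 + 5/3 = 11 + 5/3 = 38/3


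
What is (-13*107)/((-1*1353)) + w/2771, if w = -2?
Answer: 3851755/3749163 ≈ 1.0274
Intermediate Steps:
(-13*107)/((-1*1353)) + w/2771 = (-13*107)/((-1*1353)) - 2/2771 = -1391/(-1353) - 2*1/2771 = -1391*(-1/1353) - 2/2771 = 1391/1353 - 2/2771 = 3851755/3749163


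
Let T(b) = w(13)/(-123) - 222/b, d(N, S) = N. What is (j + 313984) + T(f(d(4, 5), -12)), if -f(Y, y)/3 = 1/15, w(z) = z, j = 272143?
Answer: 72230138/123 ≈ 5.8724e+5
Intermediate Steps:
f(Y, y) = -⅕ (f(Y, y) = -3/15 = -3*1/15 = -⅕)
T(b) = -13/123 - 222/b (T(b) = 13/(-123) - 222/b = 13*(-1/123) - 222/b = -13/123 - 222/b)
(j + 313984) + T(f(d(4, 5), -12)) = (272143 + 313984) + (-13/123 - 222/(-⅕)) = 586127 + (-13/123 - 222*(-5)) = 586127 + (-13/123 + 1110) = 586127 + 136517/123 = 72230138/123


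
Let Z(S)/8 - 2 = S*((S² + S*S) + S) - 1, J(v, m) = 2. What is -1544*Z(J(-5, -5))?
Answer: -259392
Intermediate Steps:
Z(S) = 8 + 8*S*(S + 2*S²) (Z(S) = 16 + 8*(S*((S² + S*S) + S) - 1) = 16 + 8*(S*((S² + S²) + S) - 1) = 16 + 8*(S*(2*S² + S) - 1) = 16 + 8*(S*(S + 2*S²) - 1) = 16 + 8*(-1 + S*(S + 2*S²)) = 16 + (-8 + 8*S*(S + 2*S²)) = 8 + 8*S*(S + 2*S²))
-1544*Z(J(-5, -5)) = -1544*(8 + 8*2² + 16*2³) = -1544*(8 + 8*4 + 16*8) = -1544*(8 + 32 + 128) = -1544*168 = -259392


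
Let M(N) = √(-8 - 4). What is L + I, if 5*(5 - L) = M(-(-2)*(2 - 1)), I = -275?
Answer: -270 - 2*I*√3/5 ≈ -270.0 - 0.69282*I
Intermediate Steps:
M(N) = 2*I*√3 (M(N) = √(-12) = 2*I*√3)
L = 5 - 2*I*√3/5 ≈ 5.0 - 0.69282*I
L + I = (5 - 2*I*√3/5) - 275 = -270 - 2*I*√3/5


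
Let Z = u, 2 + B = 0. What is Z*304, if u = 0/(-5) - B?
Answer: 608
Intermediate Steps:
B = -2 (B = -2 + 0 = -2)
u = 2 (u = 0/(-5) - 1*(-2) = 0*(-1/5) + 2 = 0 + 2 = 2)
Z = 2
Z*304 = 2*304 = 608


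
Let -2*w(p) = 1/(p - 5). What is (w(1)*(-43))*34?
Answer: -731/4 ≈ -182.75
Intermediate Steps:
w(p) = -1/(2*(-5 + p)) (w(p) = -1/(2*(p - 5)) = -1/(2*(-5 + p)))
(w(1)*(-43))*34 = (-1/(-10 + 2*1)*(-43))*34 = (-1/(-10 + 2)*(-43))*34 = (-1/(-8)*(-43))*34 = (-1*(-⅛)*(-43))*34 = ((⅛)*(-43))*34 = -43/8*34 = -731/4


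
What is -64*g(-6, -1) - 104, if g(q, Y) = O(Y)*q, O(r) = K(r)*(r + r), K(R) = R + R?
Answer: 1432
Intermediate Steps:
K(R) = 2*R
O(r) = 4*r² (O(r) = (2*r)*(r + r) = (2*r)*(2*r) = 4*r²)
g(q, Y) = 4*q*Y² (g(q, Y) = (4*Y²)*q = 4*q*Y²)
-64*g(-6, -1) - 104 = -256*(-6)*(-1)² - 104 = -256*(-6) - 104 = -64*(-24) - 104 = 1536 - 104 = 1432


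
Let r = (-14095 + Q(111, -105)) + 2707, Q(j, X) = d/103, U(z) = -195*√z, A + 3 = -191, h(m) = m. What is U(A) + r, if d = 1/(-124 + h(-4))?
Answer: -150139393/13184 - 195*I*√194 ≈ -11388.0 - 2716.0*I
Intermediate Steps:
A = -194 (A = -3 - 191 = -194)
d = -1/128 (d = 1/(-124 - 4) = 1/(-128) = -1/128 ≈ -0.0078125)
Q(j, X) = -1/13184 (Q(j, X) = -1/128/103 = -1/128*1/103 = -1/13184)
r = -150139393/13184 (r = (-14095 - 1/13184) + 2707 = -185828481/13184 + 2707 = -150139393/13184 ≈ -11388.)
U(A) + r = -195*I*√194 - 150139393/13184 = -150139393/13184 - 195*I*√194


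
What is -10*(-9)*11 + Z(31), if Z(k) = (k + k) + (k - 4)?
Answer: 1079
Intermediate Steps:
Z(k) = -4 + 3*k (Z(k) = 2*k + (-4 + k) = -4 + 3*k)
-10*(-9)*11 + Z(31) = -10*(-9)*11 + (-4 + 3*31) = 90*11 + (-4 + 93) = 990 + 89 = 1079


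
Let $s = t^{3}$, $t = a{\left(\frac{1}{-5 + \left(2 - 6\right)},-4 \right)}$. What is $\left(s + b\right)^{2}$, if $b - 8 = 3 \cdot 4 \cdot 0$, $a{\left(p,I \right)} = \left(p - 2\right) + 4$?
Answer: $\frac{115455025}{531441} \approx 217.25$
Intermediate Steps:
$a{\left(p,I \right)} = 2 + p$ ($a{\left(p,I \right)} = \left(-2 + p\right) + 4 = 2 + p$)
$t = \frac{17}{9}$ ($t = 2 + \frac{1}{-5 + \left(2 - 6\right)} = 2 + \frac{1}{-5 - 4} = 2 + \frac{1}{-9} = 2 - \frac{1}{9} = \frac{17}{9} \approx 1.8889$)
$s = \frac{4913}{729}$ ($s = \left(\frac{17}{9}\right)^{3} = \frac{4913}{729} \approx 6.7394$)
$b = 8$ ($b = 8 + 3 \cdot 4 \cdot 0 = 8 + 12 \cdot 0 = 8 + 0 = 8$)
$\left(s + b\right)^{2} = \left(\frac{4913}{729} + 8\right)^{2} = \left(\frac{10745}{729}\right)^{2} = \frac{115455025}{531441}$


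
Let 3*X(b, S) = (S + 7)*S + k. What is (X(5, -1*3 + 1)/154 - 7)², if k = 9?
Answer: 10465225/213444 ≈ 49.030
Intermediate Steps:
X(b, S) = 3 + S*(7 + S)/3 (X(b, S) = ((S + 7)*S + 9)/3 = ((7 + S)*S + 9)/3 = (S*(7 + S) + 9)/3 = (9 + S*(7 + S))/3 = 3 + S*(7 + S)/3)
(X(5, -1*3 + 1)/154 - 7)² = ((3 + (-1*3 + 1)²/3 + 7*(-1*3 + 1)/3)/154 - 7)² = ((3 + (-3 + 1)²/3 + 7*(-3 + 1)/3)*(1/154) - 7)² = ((3 + (⅓)*(-2)² + (7/3)*(-2))*(1/154) - 7)² = ((3 + (⅓)*4 - 14/3)*(1/154) - 7)² = ((3 + 4/3 - 14/3)*(1/154) - 7)² = (-⅓*1/154 - 7)² = (-1/462 - 7)² = (-3235/462)² = 10465225/213444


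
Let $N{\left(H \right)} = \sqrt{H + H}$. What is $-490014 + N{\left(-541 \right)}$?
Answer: $-490014 + i \sqrt{1082} \approx -4.9001 \cdot 10^{5} + 32.894 i$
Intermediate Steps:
$N{\left(H \right)} = \sqrt{2} \sqrt{H}$ ($N{\left(H \right)} = \sqrt{2 H} = \sqrt{2} \sqrt{H}$)
$-490014 + N{\left(-541 \right)} = -490014 + \sqrt{2} \sqrt{-541} = -490014 + \sqrt{2} i \sqrt{541} = -490014 + i \sqrt{1082}$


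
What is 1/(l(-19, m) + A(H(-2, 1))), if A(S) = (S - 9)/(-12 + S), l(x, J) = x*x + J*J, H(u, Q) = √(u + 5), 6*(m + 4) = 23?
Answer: 22036284/7972120559 + 1296*√3/7972120559 ≈ 0.0027644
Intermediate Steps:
m = -⅙ (m = -4 + (⅙)*23 = -4 + 23/6 = -⅙ ≈ -0.16667)
H(u, Q) = √(5 + u)
l(x, J) = J² + x² (l(x, J) = x² + J² = J² + x²)
A(S) = (-9 + S)/(-12 + S)
1/(l(-19, m) + A(H(-2, 1))) = 1/(((-⅙)² + (-19)²) + (-9 + √(5 - 2))/(-12 + √(5 - 2))) = 1/((1/36 + 361) + (-9 + √3)/(-12 + √3)) = 1/(12997/36 + (-9 + √3)/(-12 + √3))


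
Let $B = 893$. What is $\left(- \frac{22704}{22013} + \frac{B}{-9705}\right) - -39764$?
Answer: $\frac{8494788465131}{213636165} \approx 39763.0$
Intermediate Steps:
$\left(- \frac{22704}{22013} + \frac{B}{-9705}\right) - -39764 = \left(- \frac{22704}{22013} + \frac{893}{-9705}\right) - -39764 = \left(\left(-22704\right) \frac{1}{22013} + 893 \left(- \frac{1}{9705}\right)\right) + 39764 = \left(- \frac{22704}{22013} - \frac{893}{9705}\right) + 39764 = - \frac{239999929}{213636165} + 39764 = \frac{8494788465131}{213636165}$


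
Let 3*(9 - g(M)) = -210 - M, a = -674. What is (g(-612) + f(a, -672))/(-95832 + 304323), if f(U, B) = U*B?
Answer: 452803/208491 ≈ 2.1718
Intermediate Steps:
f(U, B) = B*U
g(M) = 79 + M/3 (g(M) = 9 - (-210 - M)/3 = 9 + (70 + M/3) = 79 + M/3)
(g(-612) + f(a, -672))/(-95832 + 304323) = ((79 + (1/3)*(-612)) - 672*(-674))/(-95832 + 304323) = ((79 - 204) + 452928)/208491 = (-125 + 452928)*(1/208491) = 452803*(1/208491) = 452803/208491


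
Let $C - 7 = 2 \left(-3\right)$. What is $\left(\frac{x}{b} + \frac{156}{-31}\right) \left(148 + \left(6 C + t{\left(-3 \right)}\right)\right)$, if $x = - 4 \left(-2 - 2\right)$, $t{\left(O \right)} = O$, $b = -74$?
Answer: $- \frac{909020}{1147} \approx -792.52$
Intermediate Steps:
$C = 1$ ($C = 7 + 2 \left(-3\right) = 7 - 6 = 1$)
$x = 16$ ($x = \left(-4\right) \left(-4\right) = 16$)
$\left(\frac{x}{b} + \frac{156}{-31}\right) \left(148 + \left(6 C + t{\left(-3 \right)}\right)\right) = \left(\frac{16}{-74} + \frac{156}{-31}\right) \left(148 + \left(6 \cdot 1 - 3\right)\right) = \left(16 \left(- \frac{1}{74}\right) + 156 \left(- \frac{1}{31}\right)\right) \left(148 + \left(6 - 3\right)\right) = \left(- \frac{8}{37} - \frac{156}{31}\right) \left(148 + 3\right) = \left(- \frac{6020}{1147}\right) 151 = - \frac{909020}{1147}$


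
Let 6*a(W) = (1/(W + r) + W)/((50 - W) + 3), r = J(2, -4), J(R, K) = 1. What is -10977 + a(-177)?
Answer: -2666124913/242880 ≈ -10977.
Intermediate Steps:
r = 1
a(W) = (W + 1/(1 + W))/(6*(53 - W)) (a(W) = ((1/(W + 1) + W)/((50 - W) + 3))/6 = ((1/(1 + W) + W)/(53 - W))/6 = ((W + 1/(1 + W))/(53 - W))/6 = (W + 1/(1 + W))/(6*(53 - W)))
-10977 + a(-177) = -10977 + (-1 - 1*(-177) - 1*(-177)**2)/(6*(-53 + (-177)**2 - 52*(-177))) = -10977 + (-1 + 177 - 1*31329)/(6*(-53 + 31329 + 9204)) = -10977 + (1/6)*(-1 + 177 - 31329)/40480 = -10977 + (1/6)*(1/40480)*(-31153) = -10977 - 31153/242880 = -2666124913/242880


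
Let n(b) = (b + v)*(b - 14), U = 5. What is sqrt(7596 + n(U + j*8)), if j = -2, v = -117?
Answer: 2*sqrt(2699) ≈ 103.90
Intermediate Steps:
n(b) = (-117 + b)*(-14 + b) (n(b) = (b - 117)*(b - 14) = (-117 + b)*(-14 + b))
sqrt(7596 + n(U + j*8)) = sqrt(7596 + (1638 + (5 - 2*8)**2 - 131*(5 - 2*8))) = sqrt(7596 + (1638 + (5 - 16)**2 - 131*(5 - 16))) = sqrt(7596 + (1638 + (-11)**2 - 131*(-11))) = sqrt(7596 + (1638 + 121 + 1441)) = sqrt(7596 + 3200) = sqrt(10796) = 2*sqrt(2699)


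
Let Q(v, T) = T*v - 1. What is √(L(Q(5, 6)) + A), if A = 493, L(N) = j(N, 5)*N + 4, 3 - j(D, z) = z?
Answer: √439 ≈ 20.952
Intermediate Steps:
j(D, z) = 3 - z
Q(v, T) = -1 + T*v
L(N) = 4 - 2*N (L(N) = (3 - 1*5)*N + 4 = (3 - 5)*N + 4 = -2*N + 4 = 4 - 2*N)
√(L(Q(5, 6)) + A) = √((4 - 2*(-1 + 6*5)) + 493) = √((4 - 2*(-1 + 30)) + 493) = √((4 - 2*29) + 493) = √((4 - 58) + 493) = √(-54 + 493) = √439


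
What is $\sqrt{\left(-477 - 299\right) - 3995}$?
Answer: $i \sqrt{4771} \approx 69.072 i$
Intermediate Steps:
$\sqrt{\left(-477 - 299\right) - 3995} = \sqrt{-776 - 3995} = \sqrt{-4771} = i \sqrt{4771}$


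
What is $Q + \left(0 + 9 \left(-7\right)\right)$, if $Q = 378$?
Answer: $315$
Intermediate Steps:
$Q + \left(0 + 9 \left(-7\right)\right) = 378 + \left(0 + 9 \left(-7\right)\right) = 378 + \left(0 - 63\right) = 378 - 63 = 315$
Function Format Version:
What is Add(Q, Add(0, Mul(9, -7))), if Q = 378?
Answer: 315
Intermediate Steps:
Add(Q, Add(0, Mul(9, -7))) = Add(378, Add(0, Mul(9, -7))) = Add(378, Add(0, -63)) = Add(378, -63) = 315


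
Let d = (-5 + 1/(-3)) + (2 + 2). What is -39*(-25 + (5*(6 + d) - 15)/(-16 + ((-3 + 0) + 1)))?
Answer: 17875/18 ≈ 993.06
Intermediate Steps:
d = -4/3 (d = (-5 - ⅓) + 4 = -16/3 + 4 = -4/3 ≈ -1.3333)
-39*(-25 + (5*(6 + d) - 15)/(-16 + ((-3 + 0) + 1))) = -39*(-25 + (5*(6 - 4/3) - 15)/(-16 + ((-3 + 0) + 1))) = -39*(-25 + (5*(14/3) - 15)/(-16 + (-3 + 1))) = -39*(-25 + (70/3 - 15)/(-16 - 2)) = -39*(-25 + (25/3)/(-18)) = -39*(-25 + (25/3)*(-1/18)) = -39*(-25 - 25/54) = -39*(-1375/54) = 17875/18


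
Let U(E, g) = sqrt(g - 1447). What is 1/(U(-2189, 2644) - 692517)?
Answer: -32977/22837133052 - sqrt(133)/159859931364 ≈ -1.4441e-6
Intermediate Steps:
U(E, g) = sqrt(-1447 + g)
1/(U(-2189, 2644) - 692517) = 1/(sqrt(-1447 + 2644) - 692517) = 1/(sqrt(1197) - 692517) = 1/(3*sqrt(133) - 692517) = 1/(-692517 + 3*sqrt(133))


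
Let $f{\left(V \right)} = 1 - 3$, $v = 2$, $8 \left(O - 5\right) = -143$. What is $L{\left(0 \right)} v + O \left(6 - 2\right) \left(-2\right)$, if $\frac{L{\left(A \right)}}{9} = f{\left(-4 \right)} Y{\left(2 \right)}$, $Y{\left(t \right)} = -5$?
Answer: $283$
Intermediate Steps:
$O = - \frac{103}{8}$ ($O = 5 + \frac{1}{8} \left(-143\right) = 5 - \frac{143}{8} = - \frac{103}{8} \approx -12.875$)
$f{\left(V \right)} = -2$
$L{\left(A \right)} = 90$ ($L{\left(A \right)} = 9 \left(\left(-2\right) \left(-5\right)\right) = 9 \cdot 10 = 90$)
$L{\left(0 \right)} v + O \left(6 - 2\right) \left(-2\right) = 90 \cdot 2 - \frac{103 \left(6 - 2\right) \left(-2\right)}{8} = 180 - \frac{103 \cdot 4 \left(-2\right)}{8} = 180 - -103 = 180 + 103 = 283$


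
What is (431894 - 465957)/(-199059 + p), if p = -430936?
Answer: 34063/629995 ≈ 0.054069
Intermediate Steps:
(431894 - 465957)/(-199059 + p) = (431894 - 465957)/(-199059 - 430936) = -34063/(-629995) = -34063*(-1/629995) = 34063/629995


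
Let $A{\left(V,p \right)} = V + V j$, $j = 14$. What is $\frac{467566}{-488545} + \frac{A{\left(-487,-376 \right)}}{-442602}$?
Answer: $- \frac{67792275169}{72076998030} \approx -0.94055$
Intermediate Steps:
$A{\left(V,p \right)} = 15 V$ ($A{\left(V,p \right)} = V + V 14 = V + 14 V = 15 V$)
$\frac{467566}{-488545} + \frac{A{\left(-487,-376 \right)}}{-442602} = \frac{467566}{-488545} + \frac{15 \left(-487\right)}{-442602} = 467566 \left(- \frac{1}{488545}\right) - - \frac{2435}{147534} = - \frac{467566}{488545} + \frac{2435}{147534} = - \frac{67792275169}{72076998030}$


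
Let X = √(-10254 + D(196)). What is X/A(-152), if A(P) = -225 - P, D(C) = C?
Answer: -I*√10058/73 ≈ -1.3738*I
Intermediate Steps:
X = I*√10058 (X = √(-10254 + 196) = √(-10058) = I*√10058 ≈ 100.29*I)
X/A(-152) = (I*√10058)/(-225 - 1*(-152)) = (I*√10058)/(-225 + 152) = (I*√10058)/(-73) = (I*√10058)*(-1/73) = -I*√10058/73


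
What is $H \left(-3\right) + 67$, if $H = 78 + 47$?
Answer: $-308$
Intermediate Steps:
$H = 125$
$H \left(-3\right) + 67 = 125 \left(-3\right) + 67 = -375 + 67 = -308$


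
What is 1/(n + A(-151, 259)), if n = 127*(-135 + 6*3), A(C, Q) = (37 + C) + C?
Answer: -1/15124 ≈ -6.6120e-5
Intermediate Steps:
A(C, Q) = 37 + 2*C
n = -14859 (n = 127*(-135 + 18) = 127*(-117) = -14859)
1/(n + A(-151, 259)) = 1/(-14859 + (37 + 2*(-151))) = 1/(-14859 + (37 - 302)) = 1/(-14859 - 265) = 1/(-15124) = -1/15124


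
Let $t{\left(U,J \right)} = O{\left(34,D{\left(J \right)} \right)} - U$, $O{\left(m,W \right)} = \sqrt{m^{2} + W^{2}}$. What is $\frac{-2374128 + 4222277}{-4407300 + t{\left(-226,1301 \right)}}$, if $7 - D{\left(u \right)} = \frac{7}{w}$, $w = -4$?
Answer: $- \frac{130318870496416}{310756819843895} - \frac{7392596 \sqrt{19721}}{310756819843895} \approx -0.41936$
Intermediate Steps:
$D{\left(u \right)} = \frac{35}{4}$ ($D{\left(u \right)} = 7 - \frac{7}{-4} = 7 - 7 \left(- \frac{1}{4}\right) = 7 - - \frac{7}{4} = 7 + \frac{7}{4} = \frac{35}{4}$)
$O{\left(m,W \right)} = \sqrt{W^{2} + m^{2}}$
$t{\left(U,J \right)} = - U + \frac{\sqrt{19721}}{4}$ ($t{\left(U,J \right)} = \sqrt{\left(\frac{35}{4}\right)^{2} + 34^{2}} - U = \sqrt{\frac{1225}{16} + 1156} - U = \sqrt{\frac{19721}{16}} - U = \frac{\sqrt{19721}}{4} - U = - U + \frac{\sqrt{19721}}{4}$)
$\frac{-2374128 + 4222277}{-4407300 + t{\left(-226,1301 \right)}} = \frac{-2374128 + 4222277}{-4407300 + \left(\left(-1\right) \left(-226\right) + \frac{\sqrt{19721}}{4}\right)} = \frac{1848149}{-4407300 + \left(226 + \frac{\sqrt{19721}}{4}\right)} = \frac{1848149}{-4407074 + \frac{\sqrt{19721}}{4}}$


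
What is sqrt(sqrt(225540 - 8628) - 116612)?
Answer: 2*sqrt(-29153 + sqrt(13557)) ≈ 340.8*I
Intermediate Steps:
sqrt(sqrt(225540 - 8628) - 116612) = sqrt(sqrt(216912) - 116612) = sqrt(4*sqrt(13557) - 116612) = sqrt(-116612 + 4*sqrt(13557))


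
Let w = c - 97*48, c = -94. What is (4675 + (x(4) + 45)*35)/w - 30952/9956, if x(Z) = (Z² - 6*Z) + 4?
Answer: -273491/62225 ≈ -4.3952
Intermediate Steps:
x(Z) = 4 + Z² - 6*Z
w = -4750 (w = -94 - 97*48 = -94 - 4656 = -4750)
(4675 + (x(4) + 45)*35)/w - 30952/9956 = (4675 + ((4 + 4² - 6*4) + 45)*35)/(-4750) - 30952/9956 = (4675 + ((4 + 16 - 24) + 45)*35)*(-1/4750) - 30952*1/9956 = (4675 + (-4 + 45)*35)*(-1/4750) - 7738/2489 = (4675 + 41*35)*(-1/4750) - 7738/2489 = (4675 + 1435)*(-1/4750) - 7738/2489 = 6110*(-1/4750) - 7738/2489 = -611/475 - 7738/2489 = -273491/62225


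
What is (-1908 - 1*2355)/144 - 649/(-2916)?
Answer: -342707/11664 ≈ -29.382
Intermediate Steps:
(-1908 - 1*2355)/144 - 649/(-2916) = (-1908 - 2355)*(1/144) - 649*(-1/2916) = -4263*1/144 + 649/2916 = -1421/48 + 649/2916 = -342707/11664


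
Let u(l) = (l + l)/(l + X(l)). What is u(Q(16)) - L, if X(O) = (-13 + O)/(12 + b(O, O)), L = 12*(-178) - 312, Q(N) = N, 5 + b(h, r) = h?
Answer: 908944/371 ≈ 2450.0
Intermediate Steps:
b(h, r) = -5 + h
L = -2448 (L = -2136 - 312 = -2448)
X(O) = (-13 + O)/(7 + O) (X(O) = (-13 + O)/(12 + (-5 + O)) = (-13 + O)/(7 + O))
u(l) = 2*l/(l + (-13 + l)/(7 + l)) (u(l) = (l + l)/(l + (-13 + l)/(7 + l)) = (2*l)/(l + (-13 + l)/(7 + l)) = 2*l/(l + (-13 + l)/(7 + l)))
u(Q(16)) - L = 2*16*(7 + 16)/(-13 + 16 + 16*(7 + 16)) - 1*(-2448) = 2*16*23/(-13 + 16 + 16*23) + 2448 = 2*16*23/(-13 + 16 + 368) + 2448 = 2*16*23/371 + 2448 = 2*16*(1/371)*23 + 2448 = 736/371 + 2448 = 908944/371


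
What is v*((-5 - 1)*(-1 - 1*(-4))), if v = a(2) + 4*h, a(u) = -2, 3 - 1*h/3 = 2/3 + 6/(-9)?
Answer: -612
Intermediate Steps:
h = 9 (h = 9 - 3*(2/3 + 6/(-9)) = 9 - 3*(2*(⅓) + 6*(-⅑)) = 9 - 3*(⅔ - ⅔) = 9 - 3*0 = 9 + 0 = 9)
v = 34 (v = -2 + 4*9 = -2 + 36 = 34)
v*((-5 - 1)*(-1 - 1*(-4))) = 34*((-5 - 1)*(-1 - 1*(-4))) = 34*(-6*(-1 + 4)) = 34*(-6*3) = 34*(-18) = -612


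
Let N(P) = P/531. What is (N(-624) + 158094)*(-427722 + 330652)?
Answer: -2716254480100/177 ≈ -1.5346e+10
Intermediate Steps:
N(P) = P/531 (N(P) = P*(1/531) = P/531)
(N(-624) + 158094)*(-427722 + 330652) = ((1/531)*(-624) + 158094)*(-427722 + 330652) = (-208/177 + 158094)*(-97070) = (27982430/177)*(-97070) = -2716254480100/177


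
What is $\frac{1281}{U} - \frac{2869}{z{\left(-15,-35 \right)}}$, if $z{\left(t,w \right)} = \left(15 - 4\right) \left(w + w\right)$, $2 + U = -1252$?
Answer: $\frac{19783}{7315} \approx 2.7044$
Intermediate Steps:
$U = -1254$ ($U = -2 - 1252 = -1254$)
$z{\left(t,w \right)} = 22 w$ ($z{\left(t,w \right)} = 11 \cdot 2 w = 22 w$)
$\frac{1281}{U} - \frac{2869}{z{\left(-15,-35 \right)}} = \frac{1281}{-1254} - \frac{2869}{22 \left(-35\right)} = 1281 \left(- \frac{1}{1254}\right) - \frac{2869}{-770} = - \frac{427}{418} - - \frac{2869}{770} = - \frac{427}{418} + \frac{2869}{770} = \frac{19783}{7315}$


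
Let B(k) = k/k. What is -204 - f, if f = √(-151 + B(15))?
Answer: -204 - 5*I*√6 ≈ -204.0 - 12.247*I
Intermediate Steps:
B(k) = 1
f = 5*I*√6 (f = √(-151 + 1) = √(-150) = 5*I*√6 ≈ 12.247*I)
-204 - f = -204 - 5*I*√6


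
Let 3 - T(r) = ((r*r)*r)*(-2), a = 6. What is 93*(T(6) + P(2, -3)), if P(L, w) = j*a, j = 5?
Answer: 43245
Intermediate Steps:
P(L, w) = 30 (P(L, w) = 5*6 = 30)
T(r) = 3 + 2*r³ (T(r) = 3 - (r*r)*r*(-2) = 3 - r²*r*(-2) = 3 - r³*(-2) = 3 - (-2)*r³ = 3 + 2*r³)
93*(T(6) + P(2, -3)) = 93*((3 + 2*6³) + 30) = 93*((3 + 2*216) + 30) = 93*((3 + 432) + 30) = 93*(435 + 30) = 93*465 = 43245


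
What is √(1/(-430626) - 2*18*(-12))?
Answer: √80109540379806/430626 ≈ 20.785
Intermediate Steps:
√(1/(-430626) - 2*18*(-12)) = √(-1/430626 - 36*(-12)) = √(-1/430626 + 432) = √(186030431/430626) = √80109540379806/430626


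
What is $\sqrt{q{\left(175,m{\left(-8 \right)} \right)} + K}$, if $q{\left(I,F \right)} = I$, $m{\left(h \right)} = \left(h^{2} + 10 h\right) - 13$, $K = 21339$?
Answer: $\sqrt{21514} \approx 146.68$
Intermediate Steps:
$m{\left(h \right)} = -13 + h^{2} + 10 h$
$\sqrt{q{\left(175,m{\left(-8 \right)} \right)} + K} = \sqrt{175 + 21339} = \sqrt{21514}$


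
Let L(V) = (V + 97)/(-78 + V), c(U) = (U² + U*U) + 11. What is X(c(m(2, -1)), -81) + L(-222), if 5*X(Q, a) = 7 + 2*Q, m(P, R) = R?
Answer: 421/60 ≈ 7.0167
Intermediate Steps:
c(U) = 11 + 2*U² (c(U) = (U² + U²) + 11 = 2*U² + 11 = 11 + 2*U²)
X(Q, a) = 7/5 + 2*Q/5 (X(Q, a) = (7 + 2*Q)/5 = 7/5 + 2*Q/5)
L(V) = (97 + V)/(-78 + V)
X(c(m(2, -1)), -81) + L(-222) = (7/5 + 2*(11 + 2*(-1)²)/5) + (97 - 222)/(-78 - 222) = (7/5 + 2*(11 + 2*1)/5) - 125/(-300) = (7/5 + 2*(11 + 2)/5) - 1/300*(-125) = (7/5 + (⅖)*13) + 5/12 = (7/5 + 26/5) + 5/12 = 33/5 + 5/12 = 421/60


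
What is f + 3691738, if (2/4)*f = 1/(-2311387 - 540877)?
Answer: 5264905697415/1426132 ≈ 3.6917e+6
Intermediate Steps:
f = -1/1426132 (f = 2/(-2311387 - 540877) = 2/(-2852264) = 2*(-1/2852264) = -1/1426132 ≈ -7.0120e-7)
f + 3691738 = -1/1426132 + 3691738 = 5264905697415/1426132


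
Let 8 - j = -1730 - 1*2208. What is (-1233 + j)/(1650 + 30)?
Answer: 2713/1680 ≈ 1.6149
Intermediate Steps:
j = 3946 (j = 8 - (-1730 - 1*2208) = 8 - (-1730 - 2208) = 8 - 1*(-3938) = 8 + 3938 = 3946)
(-1233 + j)/(1650 + 30) = (-1233 + 3946)/(1650 + 30) = 2713/1680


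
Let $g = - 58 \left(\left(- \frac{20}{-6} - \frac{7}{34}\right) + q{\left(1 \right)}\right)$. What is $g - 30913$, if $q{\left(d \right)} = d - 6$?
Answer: $- \frac{1571024}{51} \approx -30804.0$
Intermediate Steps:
$q{\left(d \right)} = -6 + d$ ($q{\left(d \right)} = d - 6 = -6 + d$)
$g = \frac{5539}{51}$ ($g = - 58 \left(\left(- \frac{20}{-6} - \frac{7}{34}\right) + \left(-6 + 1\right)\right) = - 58 \left(\left(\left(-20\right) \left(- \frac{1}{6}\right) - \frac{7}{34}\right) - 5\right) = - 58 \left(\left(\frac{10}{3} - \frac{7}{34}\right) - 5\right) = - 58 \left(\frac{319}{102} - 5\right) = \left(-58\right) \left(- \frac{191}{102}\right) = \frac{5539}{51} \approx 108.61$)
$g - 30913 = \frac{5539}{51} - 30913 = - \frac{1571024}{51}$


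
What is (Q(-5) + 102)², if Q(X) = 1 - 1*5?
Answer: 9604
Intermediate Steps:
Q(X) = -4 (Q(X) = 1 - 5 = -4)
(Q(-5) + 102)² = (-4 + 102)² = 98² = 9604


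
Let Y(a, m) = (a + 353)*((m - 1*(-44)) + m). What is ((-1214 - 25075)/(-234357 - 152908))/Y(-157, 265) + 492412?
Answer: 21453830258509009/43568861560 ≈ 4.9241e+5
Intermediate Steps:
Y(a, m) = (44 + 2*m)*(353 + a) (Y(a, m) = (353 + a)*((m + 44) + m) = (353 + a)*((44 + m) + m) = (353 + a)*(44 + 2*m) = (44 + 2*m)*(353 + a))
((-1214 - 25075)/(-234357 - 152908))/Y(-157, 265) + 492412 = ((-1214 - 25075)/(-234357 - 152908))/(15532 + 44*(-157) + 706*265 + 2*(-157)*265) + 492412 = (-26289/(-387265))/(15532 - 6908 + 187090 - 83210) + 492412 = -26289*(-1/387265)/112504 + 492412 = (26289/387265)*(1/112504) + 492412 = 26289/43568861560 + 492412 = 21453830258509009/43568861560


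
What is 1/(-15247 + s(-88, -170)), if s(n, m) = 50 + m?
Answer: -1/15367 ≈ -6.5075e-5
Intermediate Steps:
1/(-15247 + s(-88, -170)) = 1/(-15247 + (50 - 170)) = 1/(-15247 - 120) = 1/(-15367) = -1/15367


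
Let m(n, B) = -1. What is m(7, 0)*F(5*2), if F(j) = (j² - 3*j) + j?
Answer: -80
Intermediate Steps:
F(j) = j² - 2*j
m(7, 0)*F(5*2) = -5*2*(-2 + 5*2) = -10*(-2 + 10) = -10*8 = -1*80 = -80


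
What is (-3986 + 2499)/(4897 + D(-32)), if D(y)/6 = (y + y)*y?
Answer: -1487/17185 ≈ -0.086529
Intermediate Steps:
D(y) = 12*y² (D(y) = 6*((y + y)*y) = 6*((2*y)*y) = 6*(2*y²) = 12*y²)
(-3986 + 2499)/(4897 + D(-32)) = (-3986 + 2499)/(4897 + 12*(-32)²) = -1487/(4897 + 12*1024) = -1487/(4897 + 12288) = -1487/17185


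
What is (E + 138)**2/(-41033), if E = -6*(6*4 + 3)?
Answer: -576/41033 ≈ -0.014037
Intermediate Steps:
E = -162 (E = -6*(24 + 3) = -6*27 = -162)
(E + 138)**2/(-41033) = (-162 + 138)**2/(-41033) = (-24)**2*(-1/41033) = 576*(-1/41033) = -576/41033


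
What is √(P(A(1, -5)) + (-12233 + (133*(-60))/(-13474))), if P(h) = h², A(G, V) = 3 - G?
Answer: I*√555012809071/6737 ≈ 110.58*I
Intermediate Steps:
√(P(A(1, -5)) + (-12233 + (133*(-60))/(-13474))) = √((3 - 1*1)² + (-12233 + (133*(-60))/(-13474))) = √((3 - 1)² + (-12233 - 7980*(-1/13474))) = √(2² + (-12233 + 3990/6737)) = √(4 - 82409731/6737) = √(-82382783/6737) = I*√555012809071/6737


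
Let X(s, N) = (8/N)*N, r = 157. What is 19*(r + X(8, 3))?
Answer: 3135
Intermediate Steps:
X(s, N) = 8
19*(r + X(8, 3)) = 19*(157 + 8) = 19*165 = 3135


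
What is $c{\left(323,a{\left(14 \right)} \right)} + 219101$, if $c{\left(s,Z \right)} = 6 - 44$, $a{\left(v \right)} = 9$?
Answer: $219063$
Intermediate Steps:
$c{\left(s,Z \right)} = -38$ ($c{\left(s,Z \right)} = 6 - 44 = -38$)
$c{\left(323,a{\left(14 \right)} \right)} + 219101 = -38 + 219101 = 219063$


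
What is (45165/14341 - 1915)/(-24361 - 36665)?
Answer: 13708925/437586933 ≈ 0.031328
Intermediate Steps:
(45165/14341 - 1915)/(-24361 - 36665) = (45165*(1/14341) - 1915)/(-61026) = (45165/14341 - 1915)*(-1/61026) = -27417850/14341*(-1/61026) = 13708925/437586933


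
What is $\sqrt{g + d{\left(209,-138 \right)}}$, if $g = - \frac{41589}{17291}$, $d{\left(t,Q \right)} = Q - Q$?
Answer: $\frac{3 i \sqrt{79901711}}{17291} \approx 1.5509 i$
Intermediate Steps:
$d{\left(t,Q \right)} = 0$
$g = - \frac{41589}{17291}$ ($g = \left(-41589\right) \frac{1}{17291} = - \frac{41589}{17291} \approx -2.4052$)
$\sqrt{g + d{\left(209,-138 \right)}} = \sqrt{- \frac{41589}{17291} + 0} = \sqrt{- \frac{41589}{17291}} = \frac{3 i \sqrt{79901711}}{17291}$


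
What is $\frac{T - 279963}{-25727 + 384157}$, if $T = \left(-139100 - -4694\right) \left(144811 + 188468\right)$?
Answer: $- \frac{44794977237}{358430} \approx -1.2498 \cdot 10^{5}$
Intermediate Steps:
$T = -44794697274$ ($T = \left(-139100 + \left(-121089 + 125783\right)\right) 333279 = \left(-139100 + 4694\right) 333279 = \left(-134406\right) 333279 = -44794697274$)
$\frac{T - 279963}{-25727 + 384157} = \frac{-44794697274 - 279963}{-25727 + 384157} = - \frac{44794977237}{358430}$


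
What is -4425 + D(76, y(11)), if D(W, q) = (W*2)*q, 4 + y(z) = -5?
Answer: -5793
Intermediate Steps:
y(z) = -9 (y(z) = -4 - 5 = -9)
D(W, q) = 2*W*q (D(W, q) = (2*W)*q = 2*W*q)
-4425 + D(76, y(11)) = -4425 + 2*76*(-9) = -4425 - 1368 = -5793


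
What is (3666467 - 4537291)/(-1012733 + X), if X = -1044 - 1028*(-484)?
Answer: 870824/516225 ≈ 1.6869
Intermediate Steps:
X = 496508 (X = -1044 + 497552 = 496508)
(3666467 - 4537291)/(-1012733 + X) = (3666467 - 4537291)/(-1012733 + 496508) = -870824/(-516225) = -870824*(-1/516225) = 870824/516225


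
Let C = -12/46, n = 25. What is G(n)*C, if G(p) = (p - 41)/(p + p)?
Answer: 48/575 ≈ 0.083478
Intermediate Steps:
G(p) = (-41 + p)/(2*p) (G(p) = (-41 + p)/((2*p)) = (-41 + p)*(1/(2*p)) = (-41 + p)/(2*p))
C = -6/23 (C = -12*1/46 = -6/23 ≈ -0.26087)
G(n)*C = ((½)*(-41 + 25)/25)*(-6/23) = ((½)*(1/25)*(-16))*(-6/23) = -8/25*(-6/23) = 48/575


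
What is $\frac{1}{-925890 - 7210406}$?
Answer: $- \frac{1}{8136296} \approx -1.2291 \cdot 10^{-7}$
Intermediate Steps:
$\frac{1}{-925890 - 7210406} = \frac{1}{-8136296} = - \frac{1}{8136296}$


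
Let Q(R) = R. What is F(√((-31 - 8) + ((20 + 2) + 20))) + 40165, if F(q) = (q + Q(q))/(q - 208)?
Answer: 1737578059/43261 - 416*√3/43261 ≈ 40165.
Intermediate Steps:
F(q) = 2*q/(-208 + q) (F(q) = (q + q)/(q - 208) = (2*q)/(-208 + q) = 2*q/(-208 + q))
F(√((-31 - 8) + ((20 + 2) + 20))) + 40165 = 2*√((-31 - 8) + ((20 + 2) + 20))/(-208 + √((-31 - 8) + ((20 + 2) + 20))) + 40165 = 2*√(-39 + (22 + 20))/(-208 + √(-39 + (22 + 20))) + 40165 = 2*√(-39 + 42)/(-208 + √(-39 + 42)) + 40165 = 2*√3/(-208 + √3) + 40165 = 40165 + 2*√3/(-208 + √3)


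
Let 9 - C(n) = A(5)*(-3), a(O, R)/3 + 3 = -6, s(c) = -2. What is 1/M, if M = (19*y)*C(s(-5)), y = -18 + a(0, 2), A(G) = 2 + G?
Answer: -1/25650 ≈ -3.8986e-5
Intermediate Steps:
a(O, R) = -27 (a(O, R) = -9 + 3*(-6) = -9 - 18 = -27)
y = -45 (y = -18 - 27 = -45)
C(n) = 30 (C(n) = 9 - (2 + 5)*(-3) = 9 - 7*(-3) = 9 - 1*(-21) = 9 + 21 = 30)
M = -25650 (M = (19*(-45))*30 = -855*30 = -25650)
1/M = 1/(-25650) = -1/25650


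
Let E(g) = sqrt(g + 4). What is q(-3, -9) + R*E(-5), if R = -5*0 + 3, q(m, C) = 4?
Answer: 4 + 3*I ≈ 4.0 + 3.0*I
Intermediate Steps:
R = 3 (R = 0 + 3 = 3)
E(g) = sqrt(4 + g)
q(-3, -9) + R*E(-5) = 4 + 3*sqrt(4 - 5) = 4 + 3*sqrt(-1) = 4 + 3*I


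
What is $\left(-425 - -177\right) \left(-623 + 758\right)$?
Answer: $-33480$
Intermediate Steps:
$\left(-425 - -177\right) \left(-623 + 758\right) = \left(-425 + 177\right) 135 = \left(-248\right) 135 = -33480$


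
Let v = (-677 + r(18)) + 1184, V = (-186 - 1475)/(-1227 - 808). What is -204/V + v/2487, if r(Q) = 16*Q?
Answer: -31246445/125179 ≈ -249.61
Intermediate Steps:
V = 151/185 (V = -1661/(-2035) = -1661*(-1/2035) = 151/185 ≈ 0.81622)
v = 795 (v = (-677 + 16*18) + 1184 = (-677 + 288) + 1184 = -389 + 1184 = 795)
-204/V + v/2487 = -204/151/185 + 795/2487 = -204*185/151 + 795*(1/2487) = -37740/151 + 265/829 = -31246445/125179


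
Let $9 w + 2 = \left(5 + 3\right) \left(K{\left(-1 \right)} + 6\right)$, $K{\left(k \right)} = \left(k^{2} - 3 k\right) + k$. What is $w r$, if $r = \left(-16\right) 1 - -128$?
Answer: $\frac{7840}{9} \approx 871.11$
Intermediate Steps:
$K{\left(k \right)} = k^{2} - 2 k$
$w = \frac{70}{9}$ ($w = - \frac{2}{9} + \frac{\left(5 + 3\right) \left(- (-2 - 1) + 6\right)}{9} = - \frac{2}{9} + \frac{8 \left(\left(-1\right) \left(-3\right) + 6\right)}{9} = - \frac{2}{9} + \frac{8 \left(3 + 6\right)}{9} = - \frac{2}{9} + \frac{8 \cdot 9}{9} = - \frac{2}{9} + \frac{1}{9} \cdot 72 = - \frac{2}{9} + 8 = \frac{70}{9} \approx 7.7778$)
$r = 112$ ($r = -16 + 128 = 112$)
$w r = \frac{70}{9} \cdot 112 = \frac{7840}{9}$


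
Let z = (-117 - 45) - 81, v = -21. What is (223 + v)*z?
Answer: -49086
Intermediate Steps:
z = -243 (z = -162 - 81 = -243)
(223 + v)*z = (223 - 21)*(-243) = 202*(-243) = -49086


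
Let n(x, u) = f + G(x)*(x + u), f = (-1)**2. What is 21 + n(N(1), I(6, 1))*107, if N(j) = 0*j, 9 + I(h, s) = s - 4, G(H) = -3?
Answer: 3980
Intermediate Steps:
I(h, s) = -13 + s (I(h, s) = -9 + (s - 4) = -9 + (-4 + s) = -13 + s)
N(j) = 0
f = 1
n(x, u) = 1 - 3*u - 3*x (n(x, u) = 1 - 3*(x + u) = 1 - 3*(u + x) = 1 + (-3*u - 3*x) = 1 - 3*u - 3*x)
21 + n(N(1), I(6, 1))*107 = 21 + (1 - 3*(-13 + 1) - 3*0)*107 = 21 + (1 - 3*(-12) + 0)*107 = 21 + (1 + 36 + 0)*107 = 21 + 37*107 = 21 + 3959 = 3980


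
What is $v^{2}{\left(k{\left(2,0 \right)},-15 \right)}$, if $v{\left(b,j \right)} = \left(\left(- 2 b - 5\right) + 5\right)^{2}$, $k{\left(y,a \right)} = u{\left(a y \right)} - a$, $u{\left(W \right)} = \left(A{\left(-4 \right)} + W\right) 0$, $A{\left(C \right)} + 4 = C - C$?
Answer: $0$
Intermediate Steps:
$A{\left(C \right)} = -4$ ($A{\left(C \right)} = -4 + \left(C - C\right) = -4 + 0 = -4$)
$u{\left(W \right)} = 0$ ($u{\left(W \right)} = \left(-4 + W\right) 0 = 0$)
$k{\left(y,a \right)} = - a$ ($k{\left(y,a \right)} = 0 - a = - a$)
$v{\left(b,j \right)} = 4 b^{2}$ ($v{\left(b,j \right)} = \left(\left(-5 - 2 b\right) + 5\right)^{2} = \left(- 2 b\right)^{2} = 4 b^{2}$)
$v^{2}{\left(k{\left(2,0 \right)},-15 \right)} = \left(4 \left(\left(-1\right) 0\right)^{2}\right)^{2} = \left(4 \cdot 0^{2}\right)^{2} = \left(4 \cdot 0\right)^{2} = 0^{2} = 0$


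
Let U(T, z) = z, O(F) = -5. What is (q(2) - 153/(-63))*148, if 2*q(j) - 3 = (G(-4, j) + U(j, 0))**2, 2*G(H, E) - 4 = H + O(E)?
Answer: 14615/14 ≈ 1043.9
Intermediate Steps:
G(H, E) = -1/2 + H/2 (G(H, E) = 2 + (H - 5)/2 = 2 + (-5 + H)/2 = 2 + (-5/2 + H/2) = -1/2 + H/2)
q(j) = 37/8 (q(j) = 3/2 + ((-1/2 + (1/2)*(-4)) + 0)**2/2 = 3/2 + ((-1/2 - 2) + 0)**2/2 = 3/2 + (-5/2 + 0)**2/2 = 3/2 + (-5/2)**2/2 = 3/2 + (1/2)*(25/4) = 3/2 + 25/8 = 37/8)
(q(2) - 153/(-63))*148 = (37/8 - 153/(-63))*148 = (37/8 - 153*(-1/63))*148 = (37/8 + 17/7)*148 = (395/56)*148 = 14615/14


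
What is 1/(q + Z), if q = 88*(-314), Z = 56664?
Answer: 1/29032 ≈ 3.4445e-5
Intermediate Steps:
q = -27632
1/(q + Z) = 1/(-27632 + 56664) = 1/29032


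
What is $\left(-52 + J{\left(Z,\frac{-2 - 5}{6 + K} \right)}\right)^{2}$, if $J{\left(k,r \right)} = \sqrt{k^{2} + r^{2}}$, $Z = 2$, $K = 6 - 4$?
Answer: $\frac{\left(416 - \sqrt{305}\right)^{2}}{64} \approx 2481.7$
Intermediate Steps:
$K = 2$
$\left(-52 + J{\left(Z,\frac{-2 - 5}{6 + K} \right)}\right)^{2} = \left(-52 + \sqrt{2^{2} + \left(\frac{-2 - 5}{6 + 2}\right)^{2}}\right)^{2} = \left(-52 + \sqrt{4 + \left(- \frac{7}{8}\right)^{2}}\right)^{2} = \left(-52 + \sqrt{4 + \frac{49}{64}}\right)^{2} = \left(-52 + \sqrt{\frac{305}{64}}\right)^{2} = \left(-52 + \frac{\sqrt{305}}{8}\right)^{2}$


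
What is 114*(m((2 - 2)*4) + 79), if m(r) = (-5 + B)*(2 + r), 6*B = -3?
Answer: 7752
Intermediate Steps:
B = -½ (B = (⅙)*(-3) = -½ ≈ -0.50000)
m(r) = -11 - 11*r/2 (m(r) = (-5 - ½)*(2 + r) = -11*(2 + r)/2 = -11 - 11*r/2)
114*(m((2 - 2)*4) + 79) = 114*((-11 - 11*(2 - 2)*4/2) + 79) = 114*((-11 - 0*4) + 79) = 114*((-11 - 11/2*0) + 79) = 114*((-11 + 0) + 79) = 114*(-11 + 79) = 114*68 = 7752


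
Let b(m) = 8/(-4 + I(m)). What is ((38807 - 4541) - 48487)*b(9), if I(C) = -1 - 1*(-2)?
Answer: 113768/3 ≈ 37923.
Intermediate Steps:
I(C) = 1 (I(C) = -1 + 2 = 1)
b(m) = -8/3 (b(m) = 8/(-4 + 1) = 8/(-3) = 8*(-⅓) = -8/3)
((38807 - 4541) - 48487)*b(9) = ((38807 - 4541) - 48487)*(-8/3) = (34266 - 48487)*(-8/3) = -14221*(-8/3) = 113768/3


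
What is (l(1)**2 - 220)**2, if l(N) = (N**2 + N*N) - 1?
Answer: 47961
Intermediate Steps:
l(N) = -1 + 2*N**2 (l(N) = (N**2 + N**2) - 1 = 2*N**2 - 1 = -1 + 2*N**2)
(l(1)**2 - 220)**2 = ((-1 + 2*1**2)**2 - 220)**2 = ((-1 + 2*1)**2 - 220)**2 = ((-1 + 2)**2 - 220)**2 = (1**2 - 220)**2 = (1 - 220)**2 = (-219)**2 = 47961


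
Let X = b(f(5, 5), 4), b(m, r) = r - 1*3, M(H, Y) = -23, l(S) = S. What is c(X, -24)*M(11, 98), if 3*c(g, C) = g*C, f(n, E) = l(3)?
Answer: 184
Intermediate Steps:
f(n, E) = 3
b(m, r) = -3 + r (b(m, r) = r - 3 = -3 + r)
X = 1 (X = -3 + 4 = 1)
c(g, C) = C*g/3 (c(g, C) = (g*C)/3 = (C*g)/3 = C*g/3)
c(X, -24)*M(11, 98) = ((⅓)*(-24)*1)*(-23) = -8*(-23) = 184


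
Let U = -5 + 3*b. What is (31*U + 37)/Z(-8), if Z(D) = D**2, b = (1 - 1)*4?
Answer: -59/32 ≈ -1.8438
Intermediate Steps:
b = 0 (b = 0*4 = 0)
U = -5 (U = -5 + 3*0 = -5 + 0 = -5)
(31*U + 37)/Z(-8) = (31*(-5) + 37)/((-8)**2) = (-155 + 37)/64 = -118*1/64 = -59/32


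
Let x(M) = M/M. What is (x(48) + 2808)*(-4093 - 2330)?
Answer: -18042207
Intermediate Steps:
x(M) = 1
(x(48) + 2808)*(-4093 - 2330) = (1 + 2808)*(-4093 - 2330) = 2809*(-6423) = -18042207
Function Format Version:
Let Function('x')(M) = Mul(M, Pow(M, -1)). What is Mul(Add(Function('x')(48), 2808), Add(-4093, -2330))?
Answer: -18042207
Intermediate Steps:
Function('x')(M) = 1
Mul(Add(Function('x')(48), 2808), Add(-4093, -2330)) = Mul(Add(1, 2808), Add(-4093, -2330)) = Mul(2809, -6423) = -18042207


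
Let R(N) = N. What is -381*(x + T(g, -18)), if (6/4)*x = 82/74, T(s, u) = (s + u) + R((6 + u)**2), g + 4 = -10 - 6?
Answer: -1504696/37 ≈ -40667.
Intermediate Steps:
g = -20 (g = -4 + (-10 - 6) = -4 - 16 = -20)
T(s, u) = s + u + (6 + u)**2 (T(s, u) = (s + u) + (6 + u)**2 = s + u + (6 + u)**2)
x = 82/111 (x = 2*(82/74)/3 = 2*(82*(1/74))/3 = (2/3)*(41/37) = 82/111 ≈ 0.73874)
-381*(x + T(g, -18)) = -381*(82/111 + (-20 - 18 + (6 - 18)**2)) = -381*(82/111 + (-20 - 18 + (-12)**2)) = -381*(82/111 + (-20 - 18 + 144)) = -381*(82/111 + 106) = -381*11848/111 = -1504696/37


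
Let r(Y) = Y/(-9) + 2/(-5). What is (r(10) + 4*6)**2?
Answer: 1024144/2025 ≈ 505.75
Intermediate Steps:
r(Y) = -2/5 - Y/9 (r(Y) = Y*(-1/9) + 2*(-1/5) = -Y/9 - 2/5 = -2/5 - Y/9)
(r(10) + 4*6)**2 = ((-2/5 - 1/9*10) + 4*6)**2 = ((-2/5 - 10/9) + 24)**2 = (-68/45 + 24)**2 = (1012/45)**2 = 1024144/2025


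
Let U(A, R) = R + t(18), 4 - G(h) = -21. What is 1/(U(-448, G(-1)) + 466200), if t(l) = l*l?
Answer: 1/466549 ≈ 2.1434e-6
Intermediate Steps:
G(h) = 25 (G(h) = 4 - 1*(-21) = 4 + 21 = 25)
t(l) = l**2
U(A, R) = 324 + R (U(A, R) = R + 18**2 = R + 324 = 324 + R)
1/(U(-448, G(-1)) + 466200) = 1/((324 + 25) + 466200) = 1/(349 + 466200) = 1/466549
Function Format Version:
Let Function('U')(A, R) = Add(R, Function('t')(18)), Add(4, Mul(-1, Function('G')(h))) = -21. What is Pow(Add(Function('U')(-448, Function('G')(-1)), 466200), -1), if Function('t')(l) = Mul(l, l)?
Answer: Rational(1, 466549) ≈ 2.1434e-6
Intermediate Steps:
Function('G')(h) = 25 (Function('G')(h) = Add(4, Mul(-1, -21)) = Add(4, 21) = 25)
Function('t')(l) = Pow(l, 2)
Function('U')(A, R) = Add(324, R) (Function('U')(A, R) = Add(R, Pow(18, 2)) = Add(R, 324) = Add(324, R))
Pow(Add(Function('U')(-448, Function('G')(-1)), 466200), -1) = Pow(Add(Add(324, 25), 466200), -1) = Pow(Add(349, 466200), -1) = Pow(466549, -1) = Rational(1, 466549)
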